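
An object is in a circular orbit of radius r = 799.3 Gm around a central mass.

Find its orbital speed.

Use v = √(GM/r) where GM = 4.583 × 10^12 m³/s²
r = 799.3 Gm = 7.993 × 10^11 m
GM = 4.583 × 10^12 m³/s²
GM/r = (4.583 × 10^12) / (7.993 × 10^11) = 5.73377 m²/s²
v = √(GM/r) = 2.39453 m/s ≈ 2.395 m/s

Final answer: 2.395 m/s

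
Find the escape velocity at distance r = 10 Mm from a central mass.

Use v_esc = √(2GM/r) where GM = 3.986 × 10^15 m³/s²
r = 10 Mm = 1 × 10^7 m
GM = 3.986 × 10^15 m³/s²
2GM/r = 2 × (3.986 × 10^15) / (1 × 10^7) = 7.972 × 10^8 m²/s²
v_esc = √(2GM/r) = 28234.7 m/s ≈ 28.23 km/s

Final answer: 28.23 km/s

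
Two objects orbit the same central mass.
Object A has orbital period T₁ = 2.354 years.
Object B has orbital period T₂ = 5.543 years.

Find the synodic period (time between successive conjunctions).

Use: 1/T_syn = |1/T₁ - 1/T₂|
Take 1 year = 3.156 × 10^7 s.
T₁ = 2.354 years = 7.42922 × 10^7 s
T₂ = 5.543 years = 1.74937 × 10^8 s
1/T₁ = 1.34604 × 10^-8 s⁻¹
1/T₂ = 5.71634 × 10^-9 s⁻¹
|1/T₁ − 1/T₂| = 7.74402 × 10^-9 s⁻¹
T_syn = 1 / |1/T₁ − 1/T₂| = 1.29132 × 10^8 s ≈ 4.092 years

Final answer: T_syn = 4.092 years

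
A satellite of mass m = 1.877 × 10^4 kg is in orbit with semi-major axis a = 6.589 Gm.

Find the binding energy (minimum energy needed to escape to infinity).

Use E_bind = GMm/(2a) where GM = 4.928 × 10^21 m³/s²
a = 6.589 Gm = 6.589 × 10^9 m
GM = 4.928 × 10^21 m³/s²
m = 1.877 × 10^4 kg
GMm = 4.928 × 10^21 × 18770 = 9.24986 × 10^25 m³·kg/s²
2a = 1.3178 × 10^10 m
E_bind = GMm/(2a) = 7.01917 × 10^15 J ≈ 7.019 PJ

Final answer: 7.019 PJ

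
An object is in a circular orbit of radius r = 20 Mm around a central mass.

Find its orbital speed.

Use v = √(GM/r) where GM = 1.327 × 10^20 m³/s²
r = 20 Mm = 2 × 10^7 m
GM = 1.327 × 10^20 m³/s²
GM/r = (1.327 × 10^20) / (2 × 10^7) = 6.635 × 10^12 m²/s²
v = √(GM/r) = 2.57585 × 10^6 m/s ≈ 2576 km/s

Final answer: 2576 km/s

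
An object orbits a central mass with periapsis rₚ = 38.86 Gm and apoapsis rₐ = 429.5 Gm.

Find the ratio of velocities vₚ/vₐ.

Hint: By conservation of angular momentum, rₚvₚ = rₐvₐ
rₚ = 38.86 Gm = 3.886 × 10^10 m
rₐ = 429.5 Gm = 4.295 × 10^11 m
rₚvₚ = rₐvₐ  ⇒  vₚ/vₐ = rₐ/rₚ
vₚ/vₐ = (4.295 × 10^11) / (3.886 × 10^10) = 11.0525

Final answer: vₚ/vₐ = 11.05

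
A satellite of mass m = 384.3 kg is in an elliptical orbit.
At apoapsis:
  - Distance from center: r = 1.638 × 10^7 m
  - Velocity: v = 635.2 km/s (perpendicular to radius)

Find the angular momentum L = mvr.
r = 1.638 × 10^7 m
v = 635.2 km/s = 635200 m/s
vr = 635200 × 1.638 × 10^7 = 1.04046 × 10^13 m²/s
L = m × vr = 384.3 × 1.04046 × 10^13 = 3.99848 × 10^15 kg·m²/s ≈ 3.998 × 10^15 kg·m²/s

Final answer: L = 3.998 × 10^15 kg·m²/s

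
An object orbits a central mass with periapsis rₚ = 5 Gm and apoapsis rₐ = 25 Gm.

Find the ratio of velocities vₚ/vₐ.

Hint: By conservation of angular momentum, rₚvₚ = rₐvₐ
rₚ = 5 Gm = 5 × 10^9 m
rₐ = 25 Gm = 2.5 × 10^10 m
rₚvₚ = rₐvₐ  ⇒  vₚ/vₐ = rₐ/rₚ
vₚ/vₐ = (2.5 × 10^10) / (5 × 10^9) = 5

Final answer: vₚ/vₐ = 5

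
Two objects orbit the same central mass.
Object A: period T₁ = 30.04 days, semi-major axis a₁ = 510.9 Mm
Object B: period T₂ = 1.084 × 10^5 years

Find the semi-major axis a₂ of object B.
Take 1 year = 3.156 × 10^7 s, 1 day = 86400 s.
T₁ = 30.04 days = 2.59546 × 10^6 s
T₂ = 1.084 × 10^5 years = 3.4211 × 10^12 s
a₁ = 510.9 Mm = 5.109 × 10^8 m
Kepler's third law: (T₂/T₁)² = (a₂/a₁)³  ⇒  a₂ = a₁ (T₂/T₁)^(2/3)
T₂/T₁ = 1.31811 × 10^6
(T₂/T₁)^(2/3) = 12021.8
a₂ = 5.109 × 10^8 m × 12021.8 = 6.14192 × 10^12 m ≈ 6.142 Tm

Final answer: a₂ = 6.142 Tm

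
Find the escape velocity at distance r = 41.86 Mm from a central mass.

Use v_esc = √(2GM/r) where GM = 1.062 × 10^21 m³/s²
r = 41.86 Mm = 4.186 × 10^7 m
GM = 1.062 × 10^21 m³/s²
2GM/r = 2 × (1.062 × 10^21) / (4.186 × 10^7) = 5.07406 × 10^13 m²/s²
v_esc = √(2GM/r) = 7.12324 × 10^6 m/s ≈ 7123 km/s

Final answer: 7123 km/s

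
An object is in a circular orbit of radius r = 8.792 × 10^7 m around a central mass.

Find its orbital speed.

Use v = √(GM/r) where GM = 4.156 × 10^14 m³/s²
r = 8.792 × 10^7 m
GM = 4.156 × 10^14 m³/s²
GM/r = (4.156 × 10^14) / (8.792 × 10^7) = 4.72702 × 10^6 m²/s²
v = √(GM/r) = 2174.17 m/s ≈ 2.174 km/s

Final answer: 2.174 km/s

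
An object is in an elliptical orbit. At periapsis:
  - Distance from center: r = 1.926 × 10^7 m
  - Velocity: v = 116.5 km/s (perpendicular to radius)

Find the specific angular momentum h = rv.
r = 1.926 × 10^7 m
v = 116.5 km/s = 116500 m/s
h = rv = 1.926 × 10^7 × 116500 = 2.24379 × 10^12 m²/s ≈ 2.244 × 10^12 m²/s

Final answer: h = 2.244 × 10^12 m²/s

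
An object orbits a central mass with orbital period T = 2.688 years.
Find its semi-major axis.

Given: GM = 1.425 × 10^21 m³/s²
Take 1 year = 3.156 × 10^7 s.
T = 2.688 years = 8.48333 × 10^7 s
GM = 1.425 × 10^21 m³/s²
Kepler's third law: a³ = GM T² / (4π²)
T² = 7.19669 × 10^15 s²
a³ = (1.425 × 10^21) × (7.19669 × 10^15) / (4π²) = 2.59769 × 10^35 m³
a = (a³)^(1/3) = 6.38062 × 10^11 m ≈ 638.1 Gm

Final answer: 638.1 Gm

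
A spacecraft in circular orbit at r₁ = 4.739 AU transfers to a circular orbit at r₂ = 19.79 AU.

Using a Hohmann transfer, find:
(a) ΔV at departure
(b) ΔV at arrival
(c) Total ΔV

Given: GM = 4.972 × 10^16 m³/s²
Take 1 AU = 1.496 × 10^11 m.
r₁ = 4.739 AU = 7.08954 × 10^11 m
r₂ = 19.79 AU = 2.96058 × 10^12 m
GM = 4.972 × 10^16 m³/s²
Transfer ellipse: a_t = (r₁ + r₂)/2 = 1.83477 × 10^12 m
Circular speed at r₁: v₁ = √(GM/r₁) = 264.823 m/s
Transfer speed at r₁ (periapsis): v₁ₜ = √(GM(2/r₁ − 1/a_t)) = 336.399 m/s
(a) ΔV₁ = v₁ₜ − v₁ = 71.5753 m/s ≈ 71.58 m/s
Circular speed at r₂: v₂ = √(GM/r₂) = 129.592 m/s
Transfer speed at r₂ (apoapsis): v₂ₜ = √(GM(2/r₂ − 1/a_t)) = 80.5555 m/s
(b) ΔV₂ = v₂ − v₂ₜ = 49.0361 m/s ≈ 49.04 m/s
(c) ΔV_total = ΔV₁ + ΔV₂ = 120.611 m/s ≈ 120.6 m/s

Final answer:
(a) ΔV₁ = 71.58 m/s
(b) ΔV₂ = 49.04 m/s
(c) ΔV_total = 120.6 m/s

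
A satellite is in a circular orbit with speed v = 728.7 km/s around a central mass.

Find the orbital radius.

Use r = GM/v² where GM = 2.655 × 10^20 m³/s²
v = 728.7 km/s = 728700 m/s
GM = 2.655 × 10^20 m³/s²
v² = 5.31004 × 10^11 m²/s²
r = GM/v² = (2.655 × 10^20) / (5.31004 × 10^11) = 4.99997 × 10^8 m ≈ 500 Mm

Final answer: 500 Mm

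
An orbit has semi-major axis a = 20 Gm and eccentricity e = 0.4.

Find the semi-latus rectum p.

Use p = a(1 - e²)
a = 20 Gm = 2 × 10^10 m
e = 0.4,  e² = 0.16,  1 − e² = 0.84
p = a(1 − e²) = 2 × 10^10 m × 0.84 = 1.68 × 10^10 m ≈ 16.8 Gm

Final answer: p = 16.8 Gm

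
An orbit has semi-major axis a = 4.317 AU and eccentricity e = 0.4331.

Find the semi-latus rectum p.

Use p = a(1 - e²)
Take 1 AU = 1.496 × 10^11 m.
a = 4.317 AU = 6.45823 × 10^11 m
e = 0.4331,  e² = 0.187576,  1 − e² = 0.812424
p = a(1 − e²) = 6.45823 × 10^11 m × 0.812424 = 5.24683 × 10^11 m ≈ 3.507 AU

Final answer: p = 3.507 AU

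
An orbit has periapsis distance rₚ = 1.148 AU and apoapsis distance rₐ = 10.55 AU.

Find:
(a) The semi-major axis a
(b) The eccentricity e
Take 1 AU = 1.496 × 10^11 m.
rₚ = 1.148 AU = 1.71741 × 10^11 m
rₐ = 10.55 AU = 1.57828 × 10^12 m
(a) a = (rₚ + rₐ)/2 = 8.7501 × 10^11 m ≈ 5.849 AU
(b) e = (rₐ − rₚ)/(rₐ + rₚ) = (1.40654 × 10^12) / (1.75002 × 10^12) = 0.803727

Final answer:
(a) a = 5.849 AU
(b) e = 0.8037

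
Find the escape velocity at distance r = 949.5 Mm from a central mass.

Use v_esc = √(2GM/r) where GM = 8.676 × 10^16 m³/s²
r = 949.5 Mm = 9.495 × 10^8 m
GM = 8.676 × 10^16 m³/s²
2GM/r = 2 × (8.676 × 10^16) / (9.495 × 10^8) = 1.82749 × 10^8 m²/s²
v_esc = √(2GM/r) = 13518.5 m/s ≈ 13.52 km/s

Final answer: 13.52 km/s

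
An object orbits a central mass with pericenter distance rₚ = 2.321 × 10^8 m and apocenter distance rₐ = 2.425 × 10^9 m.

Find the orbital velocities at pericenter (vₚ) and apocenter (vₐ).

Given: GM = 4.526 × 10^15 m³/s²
rₚ = 2.321 × 10^8 m
rₐ = 2.425 × 10^9 m
GM = 4.526 × 10^15 m³/s²
a = (rₚ + rₐ)/2 = 1.32855 × 10^9 m
Vis-viva: v² = GM (2/r − 1/a)
vₚ² = 4.526 × 10^15 × (8.61698 × 10^-9 − 7.527 × 10^-10) = 3.55937 × 10^7 m²/s²
vₚ = 5966.05 m/s ≈ 5.966 km/s
vₐ² = 4.526 × 10^15 × (8.24742 × 10^-10 − 7.527 × 10^-10) = 326062 m²/s²
vₐ = 571.018 m/s ≈ 571 m/s

Final answer: vₚ = 5.966 km/s, vₐ = 571 m/s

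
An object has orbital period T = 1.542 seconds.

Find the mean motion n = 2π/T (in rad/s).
T = 1.542 seconds
n = 2π / 1.542 s = 4.0747 rad/s ≈ 4.075 rad/s

Final answer: n = 4.075 rad/s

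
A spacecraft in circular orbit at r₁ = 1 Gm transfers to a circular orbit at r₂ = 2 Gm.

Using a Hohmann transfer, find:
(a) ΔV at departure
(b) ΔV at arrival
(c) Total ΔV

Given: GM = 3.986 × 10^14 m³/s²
r₁ = 1 Gm = 1 × 10^9 m
r₂ = 2 Gm = 2 × 10^9 m
GM = 3.986 × 10^14 m³/s²
Transfer ellipse: a_t = (r₁ + r₂)/2 = 1.5 × 10^9 m
Circular speed at r₁: v₁ = √(GM/r₁) = 631.348 m/s
Transfer speed at r₁ (periapsis): v₁ₜ = √(GM(2/r₁ − 1/a_t)) = 729.018 m/s
(a) ΔV₁ = v₁ₜ − v₁ = 97.6698 m/s ≈ 97.67 m/s
Circular speed at r₂: v₂ = √(GM/r₂) = 446.43 m/s
Transfer speed at r₂ (apoapsis): v₂ₜ = √(GM(2/r₂ − 1/a_t)) = 364.509 m/s
(b) ΔV₂ = v₂ − v₂ₜ = 81.9215 m/s ≈ 81.92 m/s
(c) ΔV_total = ΔV₁ + ΔV₂ = 179.591 m/s ≈ 179.6 m/s

Final answer:
(a) ΔV₁ = 97.67 m/s
(b) ΔV₂ = 81.92 m/s
(c) ΔV_total = 179.6 m/s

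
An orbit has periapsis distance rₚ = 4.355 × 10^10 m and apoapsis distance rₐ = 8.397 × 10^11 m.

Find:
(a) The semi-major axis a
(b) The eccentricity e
rₚ = 4.355 × 10^10 m
rₐ = 8.397 × 10^11 m
(a) a = (rₚ + rₐ)/2 = 4.41625 × 10^11 m ≈ 4.416 × 10^11 m
(b) e = (rₐ − rₚ)/(rₐ + rₚ) = (7.9615 × 10^11) / (8.8325 × 10^11) = 0.901387

Final answer:
(a) a = 4.416 × 10^11 m
(b) e = 0.9014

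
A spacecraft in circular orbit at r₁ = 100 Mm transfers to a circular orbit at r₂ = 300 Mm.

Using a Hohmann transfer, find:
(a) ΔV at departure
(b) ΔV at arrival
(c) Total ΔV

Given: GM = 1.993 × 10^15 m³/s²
r₁ = 100 Mm = 1 × 10^8 m
r₂ = 300 Mm = 3 × 10^8 m
GM = 1.993 × 10^15 m³/s²
Transfer ellipse: a_t = (r₁ + r₂)/2 = 2 × 10^8 m
Circular speed at r₁: v₁ = √(GM/r₁) = 4464.3 m/s
Transfer speed at r₁ (periapsis): v₁ₜ = √(GM(2/r₁ − 1/a_t)) = 5467.63 m/s
(a) ΔV₁ = v₁ₜ − v₁ = 1003.33 m/s ≈ 1.003 km/s
Circular speed at r₂: v₂ = √(GM/r₂) = 2577.47 m/s
Transfer speed at r₂ (apoapsis): v₂ₜ = √(GM(2/r₂ − 1/a_t)) = 1822.54 m/s
(b) ΔV₂ = v₂ − v₂ₜ = 754.922 m/s ≈ 754.9 m/s
(c) ΔV_total = ΔV₁ + ΔV₂ = 1758.25 m/s ≈ 1.758 km/s

Final answer:
(a) ΔV₁ = 1.003 km/s
(b) ΔV₂ = 754.9 m/s
(c) ΔV_total = 1.758 km/s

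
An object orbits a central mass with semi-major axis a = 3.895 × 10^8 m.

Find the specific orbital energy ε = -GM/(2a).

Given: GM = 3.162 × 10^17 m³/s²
a = 3.895 × 10^8 m
GM = 3.162 × 10^17 m³/s²
2a = 7.79 × 10^8 m
ε = −GM/(2a) = -4.05905 × 10^8 J/kg ≈ -405.9 MJ/kg

Final answer: -405.9 MJ/kg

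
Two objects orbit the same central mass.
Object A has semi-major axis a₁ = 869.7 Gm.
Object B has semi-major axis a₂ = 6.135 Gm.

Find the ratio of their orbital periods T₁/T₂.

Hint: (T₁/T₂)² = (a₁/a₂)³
a₁ = 869.7 Gm = 8.697 × 10^11 m
a₂ = 6.135 Gm = 6.135 × 10^9 m
a₁/a₂ = 141.76
T₁/T₂ = (a₁/a₂)^(3/2) = (141.76)^1.5 = 1687.84

Final answer: T₁/T₂ = 1688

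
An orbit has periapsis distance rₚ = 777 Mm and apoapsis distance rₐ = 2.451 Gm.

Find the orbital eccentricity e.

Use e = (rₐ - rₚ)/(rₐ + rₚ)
rₚ = 777 Mm = 7.77 × 10^8 m
rₐ = 2.451 Gm = 2.451 × 10^9 m
rₐ − rₚ = 1.674 × 10^9 m
rₐ + rₚ = 3.228 × 10^9 m
e = (rₐ − rₚ)/(rₐ + rₚ) = 0.518587

Final answer: e = 0.5186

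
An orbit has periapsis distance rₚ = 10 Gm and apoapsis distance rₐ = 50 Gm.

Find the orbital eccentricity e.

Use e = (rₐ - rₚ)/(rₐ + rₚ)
rₚ = 10 Gm = 1 × 10^10 m
rₐ = 50 Gm = 5 × 10^10 m
rₐ − rₚ = 4 × 10^10 m
rₐ + rₚ = 6 × 10^10 m
e = (rₐ − rₚ)/(rₐ + rₚ) = 0.666667

Final answer: e = 0.6667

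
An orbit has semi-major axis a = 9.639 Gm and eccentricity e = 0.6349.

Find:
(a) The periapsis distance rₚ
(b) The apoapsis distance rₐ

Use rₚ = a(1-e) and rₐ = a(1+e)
a = 9.639 Gm = 9.639 × 10^9 m
e = 0.6349:  1 − e = 0.3651,  1 + e = 1.6349
(a) rₚ = a(1 − e) = 9.639 × 10^9 m × 0.3651 = 3.5192 × 10^9 m ≈ 3.519 Gm
(b) rₐ = a(1 + e) = 9.639 × 10^9 m × 1.6349 = 1.57588 × 10^10 m ≈ 15.76 Gm

Final answer:
(a) rₚ = 3.519 Gm
(b) rₐ = 15.76 Gm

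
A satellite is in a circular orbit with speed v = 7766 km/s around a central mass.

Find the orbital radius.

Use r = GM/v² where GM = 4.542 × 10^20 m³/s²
v = 7766 km/s = 7.766 × 10^6 m/s
GM = 4.542 × 10^20 m³/s²
v² = 6.03108 × 10^13 m²/s²
r = GM/v² = (4.542 × 10^20) / (6.03108 × 10^13) = 7.53099 × 10^6 m ≈ 7.531 Mm

Final answer: 7.531 Mm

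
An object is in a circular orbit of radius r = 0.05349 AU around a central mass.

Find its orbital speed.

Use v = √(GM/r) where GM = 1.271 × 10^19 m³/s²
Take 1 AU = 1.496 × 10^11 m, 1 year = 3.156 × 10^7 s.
r = 0.05349 AU = 8.0021 × 10^9 m
GM = 1.271 × 10^19 m³/s²
GM/r = (1.271 × 10^19) / (8.0021 × 10^9) = 1.58833 × 10^9 m²/s²
v = √(GM/r) = 39853.9 m/s ≈ 8.408 AU/year

Final answer: 8.408 AU/year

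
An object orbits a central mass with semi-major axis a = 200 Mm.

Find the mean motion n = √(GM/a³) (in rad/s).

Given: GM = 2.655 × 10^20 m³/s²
a = 200 Mm = 2 × 10^8 m
GM = 2.655 × 10^20 m³/s²
a³ = 8 × 10^24 m³
GM/a³ = (2.655 × 10^20) / (8 × 10^24) = 3.31875 × 10^-5 s⁻²
n = √(GM/a³) = 0.00576086 rad/s ≈ 0.005761 rad/s

Final answer: n = 0.005761 rad/s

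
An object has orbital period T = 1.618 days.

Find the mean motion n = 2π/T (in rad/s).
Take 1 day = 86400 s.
T = 1.618 days = 139795 s
n = 2π / 139795 s = 4.49456 × 10^-5 rad/s ≈ 4.495 × 10^-5 rad/s

Final answer: n = 4.495 × 10^-5 rad/s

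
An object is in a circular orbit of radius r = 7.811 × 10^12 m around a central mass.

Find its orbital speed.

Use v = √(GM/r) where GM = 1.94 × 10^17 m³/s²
r = 7.811 × 10^12 m
GM = 1.94 × 10^17 m³/s²
GM/r = (1.94 × 10^17) / (7.811 × 10^12) = 24836.8 m²/s²
v = √(GM/r) = 157.597 m/s ≈ 157.6 m/s

Final answer: 157.6 m/s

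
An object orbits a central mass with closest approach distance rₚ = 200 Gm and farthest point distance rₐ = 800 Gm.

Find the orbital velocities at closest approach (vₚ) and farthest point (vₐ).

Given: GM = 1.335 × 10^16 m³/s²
rₚ = 200 Gm = 2 × 10^11 m
rₐ = 800 Gm = 8 × 10^11 m
GM = 1.335 × 10^16 m³/s²
a = (rₚ + rₐ)/2 = 5 × 10^11 m
Vis-viva: v² = GM (2/r − 1/a)
vₚ² = 1.335 × 10^16 × (1 × 10^-11 − 2 × 10^-12) = 106800 m²/s²
vₚ = 326.803 m/s ≈ 326.8 m/s
vₐ² = 1.335 × 10^16 × (2.5 × 10^-12 − 2 × 10^-12) = 6675 m²/s²
vₐ = 81.7007 m/s ≈ 81.7 m/s

Final answer: vₚ = 326.8 m/s, vₐ = 81.7 m/s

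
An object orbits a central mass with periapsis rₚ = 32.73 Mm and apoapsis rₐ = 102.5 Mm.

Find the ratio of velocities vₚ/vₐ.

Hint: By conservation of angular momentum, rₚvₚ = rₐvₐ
rₚ = 32.73 Mm = 3.273 × 10^7 m
rₐ = 102.5 Mm = 1.025 × 10^8 m
rₚvₚ = rₐvₐ  ⇒  vₚ/vₐ = rₐ/rₚ
vₚ/vₐ = (1.025 × 10^8) / (3.273 × 10^7) = 3.13168

Final answer: vₚ/vₐ = 3.132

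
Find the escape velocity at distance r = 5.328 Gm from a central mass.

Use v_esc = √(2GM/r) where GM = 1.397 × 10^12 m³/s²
r = 5.328 Gm = 5.328 × 10^9 m
GM = 1.397 × 10^12 m³/s²
2GM/r = 2 × (1.397 × 10^12) / (5.328 × 10^9) = 524.399 m²/s²
v_esc = √(2GM/r) = 22.8998 m/s ≈ 22.9 m/s

Final answer: 22.9 m/s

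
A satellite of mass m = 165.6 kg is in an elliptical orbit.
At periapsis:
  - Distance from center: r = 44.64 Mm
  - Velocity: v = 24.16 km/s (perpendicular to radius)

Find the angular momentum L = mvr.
r = 44.64 Mm = 4.464 × 10^7 m
v = 24.16 km/s = 24160 m/s
vr = 24160 × 4.464 × 10^7 = 1.0785 × 10^12 m²/s
L = m × vr = 165.6 × 1.0785 × 10^12 = 1.786 × 10^14 kg·m²/s ≈ 1.786 × 10^14 kg·m²/s

Final answer: L = 1.786 × 10^14 kg·m²/s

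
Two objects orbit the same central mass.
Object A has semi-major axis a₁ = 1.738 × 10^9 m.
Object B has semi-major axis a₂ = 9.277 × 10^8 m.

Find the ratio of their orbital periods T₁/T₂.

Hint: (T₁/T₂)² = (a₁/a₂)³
a₁ = 1.738 × 10^9 m
a₂ = 9.277 × 10^8 m
a₁/a₂ = 1.87345
T₁/T₂ = (a₁/a₂)^(3/2) = (1.87345)^1.5 = 2.56427

Final answer: T₁/T₂ = 2.564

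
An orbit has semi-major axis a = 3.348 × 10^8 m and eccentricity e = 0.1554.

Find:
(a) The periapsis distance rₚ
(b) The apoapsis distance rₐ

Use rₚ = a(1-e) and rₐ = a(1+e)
a = 3.348 × 10^8 m
e = 0.1554:  1 − e = 0.8446,  1 + e = 1.1554
(a) rₚ = a(1 − e) = 3.348 × 10^8 m × 0.8446 = 2.82772 × 10^8 m ≈ 2.828 × 10^8 m
(b) rₐ = a(1 + e) = 3.348 × 10^8 m × 1.1554 = 3.86828 × 10^8 m ≈ 3.868 × 10^8 m

Final answer:
(a) rₚ = 2.828 × 10^8 m
(b) rₐ = 3.868 × 10^8 m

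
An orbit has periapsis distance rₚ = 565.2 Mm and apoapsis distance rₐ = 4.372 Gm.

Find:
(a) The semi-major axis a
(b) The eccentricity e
rₚ = 565.2 Mm = 5.652 × 10^8 m
rₐ = 4.372 Gm = 4.372 × 10^9 m
(a) a = (rₚ + rₐ)/2 = 2.4686 × 10^9 m ≈ 2.469 Gm
(b) e = (rₐ − rₚ)/(rₐ + rₚ) = (3.8068 × 10^9) / (4.9372 × 10^9) = 0.771044

Final answer:
(a) a = 2.469 Gm
(b) e = 0.771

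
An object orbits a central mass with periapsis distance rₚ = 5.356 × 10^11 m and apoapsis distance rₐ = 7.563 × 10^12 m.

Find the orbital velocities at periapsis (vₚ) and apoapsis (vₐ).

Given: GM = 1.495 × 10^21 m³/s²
rₚ = 5.356 × 10^11 m
rₐ = 7.563 × 10^12 m
GM = 1.495 × 10^21 m³/s²
a = (rₚ + rₐ)/2 = 4.0493 × 10^12 m
Vis-viva: v² = GM (2/r − 1/a)
vₚ² = 1.495 × 10^21 × (3.73413 × 10^-12 − 2.46956 × 10^-13) = 5.21332 × 10^9 m²/s²
vₚ = 72203.4 m/s ≈ 72.2 km/s
vₐ² = 1.495 × 10^21 × (2.64445 × 10^-13 − 2.46956 × 10^-13) = 2.61461 × 10^7 m²/s²
vₐ = 5113.33 m/s ≈ 5.113 km/s

Final answer: vₚ = 72.2 km/s, vₐ = 5.113 km/s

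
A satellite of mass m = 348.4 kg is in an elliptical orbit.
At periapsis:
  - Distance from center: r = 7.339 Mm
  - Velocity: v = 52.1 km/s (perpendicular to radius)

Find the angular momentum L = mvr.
r = 7.339 Mm = 7.339 × 10^6 m
v = 52.1 km/s = 52100 m/s
vr = 52100 × 7.339 × 10^6 = 3.82362 × 10^11 m²/s
L = m × vr = 348.4 × 3.82362 × 10^11 = 1.33215 × 10^14 kg·m²/s ≈ 1.332 × 10^14 kg·m²/s

Final answer: L = 1.332 × 10^14 kg·m²/s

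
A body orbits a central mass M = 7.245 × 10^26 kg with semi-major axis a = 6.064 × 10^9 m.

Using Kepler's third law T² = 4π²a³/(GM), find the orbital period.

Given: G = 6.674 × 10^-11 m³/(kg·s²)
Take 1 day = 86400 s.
M = 7.245 × 10^26 kg
GM = G × M = 6.674 × 10^-11 × 7.245 × 10^26 = 4.83531 × 10^16 m³/s²
a = 6.064 × 10^9 m
a³ = 2.22986 × 10^29 m³
T = 2π √(a³/GM) = 2π √((2.22986 × 10^29) / (4.83531 × 10^16)) = 2π × 2.14747 × 10^6 s
T = 1.34929 × 10^7 s ≈ 156.2 days

Final answer: 156.2 days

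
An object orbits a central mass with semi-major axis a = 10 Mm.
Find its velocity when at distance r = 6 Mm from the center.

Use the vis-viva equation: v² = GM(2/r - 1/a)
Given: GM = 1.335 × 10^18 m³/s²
a = 10 Mm = 1 × 10^7 m
r = 6 Mm = 6 × 10^6 m
GM = 1.335 × 10^18 m³/s²
2/r − 1/a = 3.33333 × 10^-7 − 1 × 10^-7 = 2.33333 × 10^-7 m⁻¹
v² = GM (2/r − 1/a) = 3.115 × 10^11 m²/s²
v = 558122 m/s ≈ 558.1 km/s

Final answer: 558.1 km/s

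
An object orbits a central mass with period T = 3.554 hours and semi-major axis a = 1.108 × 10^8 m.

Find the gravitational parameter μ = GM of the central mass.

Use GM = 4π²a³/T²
T = 3.554 hours = 12794.4 s
a = 1.108 × 10^8 m
a³ = 1.36025 × 10^24 m³
T² = 1.63697 × 10^8 s²
GM = 4π² × (1.36025 × 10^24) / (1.63697 × 10^8) = 3.28049 × 10^17 m³/s²
GM ≈ 3.28 × 10^17 m³/s²

Final answer: GM = 3.28 × 10^17 m³/s²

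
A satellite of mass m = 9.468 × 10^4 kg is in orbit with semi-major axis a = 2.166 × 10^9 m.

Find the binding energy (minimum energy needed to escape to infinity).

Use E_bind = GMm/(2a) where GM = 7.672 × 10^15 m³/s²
a = 2.166 × 10^9 m
GM = 7.672 × 10^15 m³/s²
m = 9.468 × 10^4 kg
GMm = 7.672 × 10^15 × 94680 = 7.26385 × 10^20 m³·kg/s²
2a = 4.332 × 10^9 m
E_bind = GMm/(2a) = 1.67679 × 10^11 J ≈ 167.7 GJ

Final answer: 167.7 GJ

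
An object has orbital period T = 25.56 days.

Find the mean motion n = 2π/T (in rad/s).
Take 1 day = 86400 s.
T = 25.56 days = 2.20838 × 10^6 s
n = 2π / (2.20838 × 10^6 s) = 2.84515 × 10^-6 rad/s ≈ 2.845 × 10^-6 rad/s

Final answer: n = 2.845 × 10^-6 rad/s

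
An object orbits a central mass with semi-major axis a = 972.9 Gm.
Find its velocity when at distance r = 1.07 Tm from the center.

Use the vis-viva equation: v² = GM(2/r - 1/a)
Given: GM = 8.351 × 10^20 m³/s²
a = 972.9 Gm = 9.729 × 10^11 m
r = 1.07 Tm = 1.07 × 10^12 m
GM = 8.351 × 10^20 m³/s²
2/r − 1/a = 1.86916 × 10^-12 − 1.02785 × 10^-12 = 8.41304 × 10^-13 m⁻¹
v² = GM (2/r − 1/a) = 7.02573 × 10^8 m²/s²
v = 26506.1 m/s ≈ 26.51 km/s

Final answer: 26.51 km/s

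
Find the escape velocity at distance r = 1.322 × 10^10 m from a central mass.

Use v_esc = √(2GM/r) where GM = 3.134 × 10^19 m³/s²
r = 1.322 × 10^10 m
GM = 3.134 × 10^19 m³/s²
2GM/r = 2 × (3.134 × 10^19) / (1.322 × 10^10) = 4.7413 × 10^9 m²/s²
v_esc = √(2GM/r) = 68857.1 m/s ≈ 68.86 km/s

Final answer: 68.86 km/s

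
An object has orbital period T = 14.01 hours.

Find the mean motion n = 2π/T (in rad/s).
T = 14.01 hours = 50436 s
n = 2π / 50436 s = 0.000124577 rad/s ≈ 0.0001246 rad/s

Final answer: n = 0.0001246 rad/s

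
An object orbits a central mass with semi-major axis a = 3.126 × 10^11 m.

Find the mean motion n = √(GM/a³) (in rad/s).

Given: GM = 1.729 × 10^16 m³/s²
a = 3.126 × 10^11 m
GM = 1.729 × 10^16 m³/s²
a³ = 3.05469 × 10^34 m³
GM/a³ = (1.729 × 10^16) / (3.05469 × 10^34) = 5.66015 × 10^-19 s⁻²
n = √(GM/a³) = 7.5234 × 10^-10 rad/s ≈ 7.523 × 10^-10 rad/s

Final answer: n = 7.523 × 10^-10 rad/s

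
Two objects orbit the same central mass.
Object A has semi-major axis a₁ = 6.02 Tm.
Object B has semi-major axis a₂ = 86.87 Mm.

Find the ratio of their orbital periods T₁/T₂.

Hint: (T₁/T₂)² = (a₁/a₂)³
a₁ = 6.02 Tm = 6.02 × 10^12 m
a₂ = 86.87 Mm = 8.687 × 10^7 m
a₁/a₂ = 69299
T₁/T₂ = (a₁/a₂)^(3/2) = (69299)^1.5 = 1.82427 × 10^7

Final answer: T₁/T₂ = 1.824 × 10^7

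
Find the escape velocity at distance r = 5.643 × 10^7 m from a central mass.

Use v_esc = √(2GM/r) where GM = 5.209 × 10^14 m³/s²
r = 5.643 × 10^7 m
GM = 5.209 × 10^14 m³/s²
2GM/r = 2 × (5.209 × 10^14) / (5.643 × 10^7) = 1.84618 × 10^7 m²/s²
v_esc = √(2GM/r) = 4296.72 m/s ≈ 4.297 km/s

Final answer: 4.297 km/s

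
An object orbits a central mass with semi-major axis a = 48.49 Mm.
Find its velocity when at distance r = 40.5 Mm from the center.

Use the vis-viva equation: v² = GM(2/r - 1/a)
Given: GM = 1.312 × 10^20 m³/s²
a = 48.49 Mm = 4.849 × 10^7 m
r = 40.5 Mm = 4.05 × 10^7 m
GM = 1.312 × 10^20 m³/s²
2/r − 1/a = 4.93827 × 10^-8 − 2.06228 × 10^-8 = 2.87599 × 10^-8 m⁻¹
v² = GM (2/r − 1/a) = 3.7733 × 10^12 m²/s²
v = 1.9425 × 10^6 m/s ≈ 1942 km/s

Final answer: 1942 km/s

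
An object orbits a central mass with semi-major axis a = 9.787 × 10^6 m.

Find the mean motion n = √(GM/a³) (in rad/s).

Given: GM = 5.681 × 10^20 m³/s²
a = 9.787 × 10^6 m
GM = 5.681 × 10^20 m³/s²
a³ = 9.37451 × 10^20 m³
GM/a³ = (5.681 × 10^20) / (9.37451 × 10^20) = 0.606005 s⁻²
n = √(GM/a³) = 0.778463 rad/s ≈ 0.7785 rad/s

Final answer: n = 0.7785 rad/s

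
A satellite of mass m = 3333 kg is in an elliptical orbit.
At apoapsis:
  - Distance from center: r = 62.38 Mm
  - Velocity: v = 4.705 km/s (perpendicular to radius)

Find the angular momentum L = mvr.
r = 62.38 Mm = 6.238 × 10^7 m
v = 4.705 km/s = 4705 m/s
vr = 4705 × 6.238 × 10^7 = 2.93498 × 10^11 m²/s
L = m × vr = 3333 × 2.93498 × 10^11 = 9.78229 × 10^14 kg·m²/s ≈ 9.782 × 10^14 kg·m²/s

Final answer: L = 9.782 × 10^14 kg·m²/s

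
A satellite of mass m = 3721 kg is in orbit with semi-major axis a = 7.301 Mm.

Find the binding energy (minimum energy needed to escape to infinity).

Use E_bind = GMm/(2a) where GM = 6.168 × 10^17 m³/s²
a = 7.301 Mm = 7.301 × 10^6 m
GM = 6.168 × 10^17 m³/s²
m = 3721 kg
GMm = 6.168 × 10^17 × 3721 = 2.29511 × 10^21 m³·kg/s²
2a = 1.4602 × 10^7 m
E_bind = GMm/(2a) = 1.57178 × 10^14 J ≈ 157.2 TJ

Final answer: 157.2 TJ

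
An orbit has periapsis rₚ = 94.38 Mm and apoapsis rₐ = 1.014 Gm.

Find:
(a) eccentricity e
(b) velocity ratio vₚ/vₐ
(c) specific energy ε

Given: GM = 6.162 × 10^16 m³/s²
rₚ = 94.38 Mm = 9.438 × 10^7 m
rₐ = 1.014 Gm = 1.014 × 10^9 m
GM = 6.162 × 10^16 m³/s²
a = (rₚ + rₐ)/2 = 5.5419 × 10^8 m
e = (rₐ − rₚ)/(rₐ + rₚ) = (9.1962 × 10^8) / (1.10838 × 10^9) = 0.829697
(a) e = 0.829697 ≈ 0.8297
(b) vₚ/vₐ = rₐ/rₚ (angular momentum) = (1.014 × 10^9) / (9.438 × 10^7) = 10.7438 ≈ 10.74
(c) 2a = 1.10838 × 10^9 m;  ε = −GM/(2a) = -5.55947 × 10^7 J/kg ≈ -55.59 MJ/kg

Final answer:
(a) eccentricity e = 0.8297
(b) velocity ratio vₚ/vₐ = 10.74
(c) specific energy ε = -55.59 MJ/kg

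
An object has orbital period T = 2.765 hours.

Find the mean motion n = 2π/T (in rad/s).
T = 2.765 hours = 9954 s
n = 2π / 9954 s = 0.000631222 rad/s ≈ 0.0006312 rad/s

Final answer: n = 0.0006312 rad/s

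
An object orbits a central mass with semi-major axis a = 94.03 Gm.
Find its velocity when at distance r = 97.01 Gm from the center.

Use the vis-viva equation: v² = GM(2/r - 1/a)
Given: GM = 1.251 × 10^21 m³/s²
a = 94.03 Gm = 9.403 × 10^10 m
r = 97.01 Gm = 9.701 × 10^10 m
GM = 1.251 × 10^21 m³/s²
2/r − 1/a = 2.06164 × 10^-11 − 1.06349 × 10^-11 = 9.98153 × 10^-12 m⁻¹
v² = GM (2/r − 1/a) = 1.24869 × 10^10 m²/s²
v = 111745 m/s ≈ 111.7 km/s

Final answer: 111.7 km/s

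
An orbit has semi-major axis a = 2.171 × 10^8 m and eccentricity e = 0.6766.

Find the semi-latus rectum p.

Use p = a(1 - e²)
a = 2.171 × 10^8 m
e = 0.6766,  e² = 0.457788,  1 − e² = 0.542212
p = a(1 − e²) = 2.171 × 10^8 m × 0.542212 = 1.17714 × 10^8 m ≈ 1.177 × 10^8 m

Final answer: p = 1.177 × 10^8 m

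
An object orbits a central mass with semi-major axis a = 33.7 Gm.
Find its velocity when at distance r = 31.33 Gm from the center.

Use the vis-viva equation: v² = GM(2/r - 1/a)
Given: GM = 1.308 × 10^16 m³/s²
a = 33.7 Gm = 3.37 × 10^10 m
r = 31.33 Gm = 3.133 × 10^10 m
GM = 1.308 × 10^16 m³/s²
2/r − 1/a = 6.38366 × 10^-11 − 2.96736 × 10^-11 = 3.4163 × 10^-11 m⁻¹
v² = GM (2/r − 1/a) = 446852 m²/s²
v = 668.47 m/s ≈ 668.5 m/s

Final answer: 668.5 m/s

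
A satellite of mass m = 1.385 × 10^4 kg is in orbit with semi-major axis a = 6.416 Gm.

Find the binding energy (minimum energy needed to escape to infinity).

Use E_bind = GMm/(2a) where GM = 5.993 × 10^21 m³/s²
a = 6.416 Gm = 6.416 × 10^9 m
GM = 5.993 × 10^21 m³/s²
m = 1.385 × 10^4 kg
GMm = 5.993 × 10^21 × 13850 = 8.30031 × 10^25 m³·kg/s²
2a = 1.2832 × 10^10 m
E_bind = GMm/(2a) = 6.46844 × 10^15 J ≈ 6.468 PJ

Final answer: 6.468 PJ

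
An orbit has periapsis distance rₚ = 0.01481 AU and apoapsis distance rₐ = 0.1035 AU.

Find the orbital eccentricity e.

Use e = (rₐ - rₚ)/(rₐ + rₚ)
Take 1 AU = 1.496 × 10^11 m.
rₚ = 0.01481 AU = 2.21558 × 10^9 m
rₐ = 0.1035 AU = 1.54836 × 10^10 m
rₐ − rₚ = 1.3268 × 10^10 m
rₐ + rₚ = 1.76992 × 10^10 m
e = (rₐ − rₚ)/(rₐ + rₚ) = 0.749641

Final answer: e = 0.7496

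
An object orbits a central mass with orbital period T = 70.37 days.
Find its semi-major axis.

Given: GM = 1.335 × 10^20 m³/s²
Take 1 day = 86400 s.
T = 70.37 days = 6.07997 × 10^6 s
GM = 1.335 × 10^20 m³/s²
Kepler's third law: a³ = GM T² / (4π²)
T² = 3.6966 × 10^13 s²
a³ = (1.335 × 10^20) × (3.6966 × 10^13) / (4π²) = 1.25004 × 10^32 m³
a = (a³)^(1/3) = 5.00005 × 10^10 m ≈ 50 Gm

Final answer: 50 Gm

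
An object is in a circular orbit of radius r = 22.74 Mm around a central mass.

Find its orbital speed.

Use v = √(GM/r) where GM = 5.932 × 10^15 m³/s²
r = 22.74 Mm = 2.274 × 10^7 m
GM = 5.932 × 10^15 m³/s²
GM/r = (5.932 × 10^15) / (2.274 × 10^7) = 2.60862 × 10^8 m²/s²
v = √(GM/r) = 16151.2 m/s ≈ 16.15 km/s

Final answer: 16.15 km/s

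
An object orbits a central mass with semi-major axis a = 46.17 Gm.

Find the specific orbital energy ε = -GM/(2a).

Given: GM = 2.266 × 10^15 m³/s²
a = 46.17 Gm = 4.617 × 10^10 m
GM = 2.266 × 10^15 m³/s²
2a = 9.234 × 10^10 m
ε = −GM/(2a) = -24539.7 J/kg ≈ -24.54 kJ/kg

Final answer: -24.54 kJ/kg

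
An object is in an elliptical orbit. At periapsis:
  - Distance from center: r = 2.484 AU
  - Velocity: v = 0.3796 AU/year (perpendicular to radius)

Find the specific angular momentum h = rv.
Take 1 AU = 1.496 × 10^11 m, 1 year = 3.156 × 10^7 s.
r = 2.484 AU = 3.71606 × 10^11 m
v = 0.3796 AU/year = 1799.37 m/s
h = rv = 3.71606 × 10^11 × 1799.37 = 6.68658 × 10^14 m²/s ≈ 6.687 × 10^14 m²/s

Final answer: h = 6.687 × 10^14 m²/s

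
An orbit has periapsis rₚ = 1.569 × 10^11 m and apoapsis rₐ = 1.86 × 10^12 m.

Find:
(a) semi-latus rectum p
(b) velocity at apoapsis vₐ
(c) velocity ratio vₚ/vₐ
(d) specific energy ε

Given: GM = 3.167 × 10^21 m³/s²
rₚ = 1.569 × 10^11 m
rₐ = 1.86 × 10^12 m
GM = 3.167 × 10^21 m³/s²
a = (rₚ + rₐ)/2 = 1.00845 × 10^12 m
e = (rₐ − rₚ)/(rₐ + rₚ) = (1.7031 × 10^12) / (2.0169 × 10^12) = 0.844415
(a) 1 − e² = 0.286964;  p = a(1 − e²) = 1.00845 × 10^12 × 0.286964 = 2.89389 × 10^11 m ≈ 2.894 × 10^11 m
(b) vₐ² = GM (2/rₐ − 1/a) = 3.167 × 10^21 × (1.07527 × 10^-12 − 9.91621 × 10^-13) = 2.64913 × 10^8 m²/s²;  vₐ = 16276.2 m/s ≈ 16.28 km/s
(c) vₚ/vₐ = rₐ/rₚ (angular momentum) = (1.86 × 10^12) / (1.569 × 10^11) = 11.8547 ≈ 11.85
(d) 2a = 2.0169 × 10^12 m;  ε = −GM/(2a) = -1.57023 × 10^9 J/kg ≈ -1.57 GJ/kg

Final answer:
(a) semi-latus rectum p = 2.894 × 10^11 m
(b) velocity at apoapsis vₐ = 16.28 km/s
(c) velocity ratio vₚ/vₐ = 11.85
(d) specific energy ε = -1.57 GJ/kg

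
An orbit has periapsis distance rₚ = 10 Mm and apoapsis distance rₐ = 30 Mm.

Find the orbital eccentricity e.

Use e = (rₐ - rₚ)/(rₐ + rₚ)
rₚ = 10 Mm = 1 × 10^7 m
rₐ = 30 Mm = 3 × 10^7 m
rₐ − rₚ = 2 × 10^7 m
rₐ + rₚ = 4 × 10^7 m
e = (rₐ − rₚ)/(rₐ + rₚ) = 0.5

Final answer: e = 0.5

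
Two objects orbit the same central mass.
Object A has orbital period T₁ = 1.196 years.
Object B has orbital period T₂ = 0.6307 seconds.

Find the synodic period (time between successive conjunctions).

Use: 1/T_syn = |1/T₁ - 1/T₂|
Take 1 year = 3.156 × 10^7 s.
T₁ = 1.196 years = 3.77458 × 10^7 s
T₂ = 0.6307 seconds
1/T₁ = 2.6493 × 10^-8 s⁻¹
1/T₂ = 1.58554 s⁻¹
|1/T₁ − 1/T₂| = 1.58554 s⁻¹
T_syn = 1 / |1/T₁ − 1/T₂| = 0.6307 s ≈ 0.6307 seconds

Final answer: T_syn = 0.6307 seconds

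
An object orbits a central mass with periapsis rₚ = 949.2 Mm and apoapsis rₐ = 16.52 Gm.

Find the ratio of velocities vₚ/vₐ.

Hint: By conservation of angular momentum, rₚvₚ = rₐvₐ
rₚ = 949.2 Mm = 9.492 × 10^8 m
rₐ = 16.52 Gm = 1.652 × 10^10 m
rₚvₚ = rₐvₐ  ⇒  vₚ/vₐ = rₐ/rₚ
vₚ/vₐ = (1.652 × 10^10) / (9.492 × 10^8) = 17.4041

Final answer: vₚ/vₐ = 17.4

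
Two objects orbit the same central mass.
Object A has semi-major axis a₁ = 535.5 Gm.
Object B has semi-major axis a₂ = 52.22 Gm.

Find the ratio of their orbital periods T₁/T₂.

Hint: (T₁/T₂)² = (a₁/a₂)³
a₁ = 535.5 Gm = 5.355 × 10^11 m
a₂ = 52.22 Gm = 5.222 × 10^10 m
a₁/a₂ = 10.2547
T₁/T₂ = (a₁/a₂)^(3/2) = (10.2547)^1.5 = 32.8385

Final answer: T₁/T₂ = 32.84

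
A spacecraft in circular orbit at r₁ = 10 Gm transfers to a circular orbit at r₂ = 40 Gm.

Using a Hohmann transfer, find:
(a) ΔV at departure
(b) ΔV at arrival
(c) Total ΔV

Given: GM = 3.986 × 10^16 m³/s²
r₁ = 10 Gm = 1 × 10^10 m
r₂ = 40 Gm = 4 × 10^10 m
GM = 3.986 × 10^16 m³/s²
Transfer ellipse: a_t = (r₁ + r₂)/2 = 2.5 × 10^10 m
Circular speed at r₁: v₁ = √(GM/r₁) = 1996.5 m/s
Transfer speed at r₁ (periapsis): v₁ₜ = √(GM(2/r₁ − 1/a_t)) = 2525.39 m/s
(a) ΔV₁ = v₁ₜ − v₁ = 528.894 m/s ≈ 528.9 m/s
Circular speed at r₂: v₂ = √(GM/r₂) = 998.248 m/s
Transfer speed at r₂ (apoapsis): v₂ₜ = √(GM(2/r₂ − 1/a_t)) = 631.348 m/s
(b) ΔV₂ = v₂ − v₂ₜ = 366.901 m/s ≈ 366.9 m/s
(c) ΔV_total = ΔV₁ + ΔV₂ = 895.795 m/s ≈ 895.8 m/s

Final answer:
(a) ΔV₁ = 528.9 m/s
(b) ΔV₂ = 366.9 m/s
(c) ΔV_total = 895.8 m/s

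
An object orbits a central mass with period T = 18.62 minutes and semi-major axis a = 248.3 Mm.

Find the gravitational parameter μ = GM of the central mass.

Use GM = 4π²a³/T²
T = 18.62 minutes = 1117.2 s
a = 248.3 Mm = 2.483 × 10^8 m
a³ = 1.53084 × 10^25 m³
T² = 1.24814 × 10^6 s²
GM = 4π² × (1.53084 × 10^25) / (1.24814 × 10^6) = 4.84204 × 10^20 m³/s²
GM ≈ 4.842 × 10^20 m³/s²

Final answer: GM = 4.842 × 10^20 m³/s²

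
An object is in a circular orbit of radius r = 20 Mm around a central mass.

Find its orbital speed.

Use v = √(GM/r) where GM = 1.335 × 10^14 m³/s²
r = 20 Mm = 2 × 10^7 m
GM = 1.335 × 10^14 m³/s²
GM/r = (1.335 × 10^14) / (2 × 10^7) = 6.675 × 10^6 m²/s²
v = √(GM/r) = 2583.6 m/s ≈ 2.584 km/s

Final answer: 2.584 km/s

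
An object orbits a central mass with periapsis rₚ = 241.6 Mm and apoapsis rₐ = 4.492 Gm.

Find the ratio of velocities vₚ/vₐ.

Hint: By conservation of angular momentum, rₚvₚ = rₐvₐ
rₚ = 241.6 Mm = 2.416 × 10^8 m
rₐ = 4.492 Gm = 4.492 × 10^9 m
rₚvₚ = rₐvₐ  ⇒  vₚ/vₐ = rₐ/rₚ
vₚ/vₐ = (4.492 × 10^9) / (2.416 × 10^8) = 18.5927

Final answer: vₚ/vₐ = 18.59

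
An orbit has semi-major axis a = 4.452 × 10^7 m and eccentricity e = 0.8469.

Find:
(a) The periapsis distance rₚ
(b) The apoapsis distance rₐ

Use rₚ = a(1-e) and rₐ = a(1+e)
a = 4.452 × 10^7 m
e = 0.8469:  1 − e = 0.1531,  1 + e = 1.8469
(a) rₚ = a(1 − e) = 4.452 × 10^7 m × 0.1531 = 6.81601 × 10^6 m ≈ 6.816 × 10^6 m
(b) rₐ = a(1 + e) = 4.452 × 10^7 m × 1.8469 = 8.2224 × 10^7 m ≈ 8.222 × 10^7 m

Final answer:
(a) rₚ = 6.816 × 10^6 m
(b) rₐ = 8.222 × 10^7 m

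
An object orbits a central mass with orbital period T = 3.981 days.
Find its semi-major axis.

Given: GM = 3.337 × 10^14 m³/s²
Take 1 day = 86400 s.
T = 3.981 days = 343958 s
GM = 3.337 × 10^14 m³/s²
Kepler's third law: a³ = GM T² / (4π²)
T² = 1.18307 × 10^11 s²
a³ = (3.337 × 10^14) × (1.18307 × 10^11) / (4π²) = 1.00002 × 10^24 m³
a = (a³)^(1/3) = 1.00001 × 10^8 m ≈ 100 Mm

Final answer: 100 Mm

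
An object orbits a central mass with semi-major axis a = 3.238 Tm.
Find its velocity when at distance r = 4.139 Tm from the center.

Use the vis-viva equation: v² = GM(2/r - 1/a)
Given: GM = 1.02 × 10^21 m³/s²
a = 3.238 Tm = 3.238 × 10^12 m
r = 4.139 Tm = 4.139 × 10^12 m
GM = 1.02 × 10^21 m³/s²
2/r − 1/a = 4.83209 × 10^-13 − 3.08833 × 10^-13 = 1.74376 × 10^-13 m⁻¹
v² = GM (2/r − 1/a) = 1.77863 × 10^8 m²/s²
v = 13336.5 m/s ≈ 13.34 km/s

Final answer: 13.34 km/s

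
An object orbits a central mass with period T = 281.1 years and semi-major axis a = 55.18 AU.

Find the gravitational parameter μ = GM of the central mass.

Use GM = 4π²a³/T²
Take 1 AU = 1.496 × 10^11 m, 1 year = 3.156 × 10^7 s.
T = 281.1 years = 8.87152 × 10^9 s
a = 55.18 AU = 8.25493 × 10^12 m
a³ = 5.62522 × 10^38 m³
T² = 7.87038 × 10^19 s²
GM = 4π² × (5.62522 × 10^38) / (7.87038 × 10^19) = 2.82166 × 10^20 m³/s²
GM ≈ 2.822 × 10^20 m³/s²

Final answer: GM = 2.822 × 10^20 m³/s²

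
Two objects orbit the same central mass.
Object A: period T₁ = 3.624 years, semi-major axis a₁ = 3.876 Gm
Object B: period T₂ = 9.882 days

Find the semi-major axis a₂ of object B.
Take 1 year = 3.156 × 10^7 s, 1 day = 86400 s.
T₁ = 3.624 years = 1.14373 × 10^8 s
T₂ = 9.882 days = 853805 s
a₁ = 3.876 Gm = 3.876 × 10^9 m
Kepler's third law: (T₂/T₁)² = (a₂/a₁)³  ⇒  a₂ = a₁ (T₂/T₁)^(2/3)
T₂/T₁ = 0.00746506
(T₂/T₁)^(2/3) = 0.0381964
a₂ = 3.876 × 10^9 m × 0.0381964 = 1.48049 × 10^8 m ≈ 148 Mm

Final answer: a₂ = 148 Mm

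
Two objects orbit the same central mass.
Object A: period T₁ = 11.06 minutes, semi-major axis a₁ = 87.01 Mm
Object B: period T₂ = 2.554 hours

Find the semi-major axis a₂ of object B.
T₁ = 11.06 minutes = 663.6 s
T₂ = 2.554 hours = 9194.4 s
a₁ = 87.01 Mm = 8.701 × 10^7 m
Kepler's third law: (T₂/T₁)² = (a₂/a₁)³  ⇒  a₂ = a₁ (T₂/T₁)^(2/3)
T₂/T₁ = 13.8553
(T₂/T₁)^(2/3) = 5.7687
a₂ = 8.701 × 10^7 m × 5.7687 = 5.01935 × 10^8 m ≈ 501.9 Mm

Final answer: a₂ = 501.9 Mm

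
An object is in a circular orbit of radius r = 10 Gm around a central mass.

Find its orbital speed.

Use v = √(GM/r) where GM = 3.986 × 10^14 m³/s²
r = 10 Gm = 1 × 10^10 m
GM = 3.986 × 10^14 m³/s²
GM/r = (3.986 × 10^14) / (1 × 10^10) = 39860 m²/s²
v = √(GM/r) = 199.65 m/s ≈ 199.6 m/s

Final answer: 199.6 m/s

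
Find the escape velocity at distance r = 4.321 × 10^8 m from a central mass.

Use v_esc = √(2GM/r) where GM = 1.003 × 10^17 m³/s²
r = 4.321 × 10^8 m
GM = 1.003 × 10^17 m³/s²
2GM/r = 2 × (1.003 × 10^17) / (4.321 × 10^8) = 4.64244 × 10^8 m²/s²
v_esc = √(2GM/r) = 21546.3 m/s ≈ 21.55 km/s

Final answer: 21.55 km/s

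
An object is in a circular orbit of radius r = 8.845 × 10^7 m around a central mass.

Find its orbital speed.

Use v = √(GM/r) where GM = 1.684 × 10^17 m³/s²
r = 8.845 × 10^7 m
GM = 1.684 × 10^17 m³/s²
GM/r = (1.684 × 10^17) / (8.845 × 10^7) = 1.9039 × 10^9 m²/s²
v = √(GM/r) = 43633.7 m/s ≈ 43.63 km/s

Final answer: 43.63 km/s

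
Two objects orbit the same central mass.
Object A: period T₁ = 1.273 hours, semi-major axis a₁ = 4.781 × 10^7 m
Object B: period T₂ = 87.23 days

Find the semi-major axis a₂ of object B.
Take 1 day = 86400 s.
T₁ = 1.273 hours = 4582.8 s
T₂ = 87.23 days = 7.53667 × 10^6 s
a₁ = 4.781 × 10^7 m
Kepler's third law: (T₂/T₁)² = (a₂/a₁)³  ⇒  a₂ = a₁ (T₂/T₁)^(2/3)
T₂/T₁ = 1644.56
(T₂/T₁)^(2/3) = 139.326
a₂ = 4.781 × 10^7 m × 139.326 = 6.66118 × 10^9 m ≈ 6.661 × 10^9 m

Final answer: a₂ = 6.661 × 10^9 m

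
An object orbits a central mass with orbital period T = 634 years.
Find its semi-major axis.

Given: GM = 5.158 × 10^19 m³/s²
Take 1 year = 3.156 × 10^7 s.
T = 634 years = 2.0009 × 10^10 s
GM = 5.158 × 10^19 m³/s²
Kepler's third law: a³ = GM T² / (4π²)
T² = 4.00362 × 10^20 s²
a³ = (5.158 × 10^19) × (4.00362 × 10^20) / (4π²) = 5.23087 × 10^38 m³
a = (a³)^(1/3) = 8.05733 × 10^12 m ≈ 8.057 Tm

Final answer: 8.057 Tm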